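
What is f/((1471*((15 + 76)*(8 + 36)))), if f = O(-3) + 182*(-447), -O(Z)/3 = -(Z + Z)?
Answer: -20343/1472471 ≈ -0.013816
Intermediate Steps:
O(Z) = 6*Z (O(Z) = -(-3)*(Z + Z) = -(-3)*2*Z = -(-6)*Z = 6*Z)
f = -81372 (f = 6*(-3) + 182*(-447) = -18 - 81354 = -81372)
f/((1471*((15 + 76)*(8 + 36)))) = -81372*1/(1471*(8 + 36)*(15 + 76)) = -81372/(1471*(91*44)) = -81372/(1471*4004) = -81372/5889884 = -81372*1/5889884 = -20343/1472471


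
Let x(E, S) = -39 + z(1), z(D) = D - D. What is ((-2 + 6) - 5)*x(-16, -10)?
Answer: 39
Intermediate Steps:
z(D) = 0
x(E, S) = -39 (x(E, S) = -39 + 0 = -39)
((-2 + 6) - 5)*x(-16, -10) = ((-2 + 6) - 5)*(-39) = (4 - 5)*(-39) = -1*(-39) = 39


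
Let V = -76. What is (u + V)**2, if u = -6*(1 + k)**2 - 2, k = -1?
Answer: 6084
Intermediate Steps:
u = -2 (u = -6*(1 - 1)**2 - 2 = -6*0**2 - 2 = -6*0 - 2 = 0 - 2 = -2)
(u + V)**2 = (-2 - 76)**2 = (-78)**2 = 6084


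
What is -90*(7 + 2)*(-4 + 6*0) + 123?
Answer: 3363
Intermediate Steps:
-90*(7 + 2)*(-4 + 6*0) + 123 = -810*(-4 + 0) + 123 = -810*(-4) + 123 = -90*(-36) + 123 = 3240 + 123 = 3363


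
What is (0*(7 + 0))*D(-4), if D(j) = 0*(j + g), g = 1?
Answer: 0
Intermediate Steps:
D(j) = 0 (D(j) = 0*(j + 1) = 0*(1 + j) = 0)
(0*(7 + 0))*D(-4) = (0*(7 + 0))*0 = (0*7)*0 = 0*0 = 0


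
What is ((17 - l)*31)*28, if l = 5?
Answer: 10416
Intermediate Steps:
((17 - l)*31)*28 = ((17 - 1*5)*31)*28 = ((17 - 5)*31)*28 = (12*31)*28 = 372*28 = 10416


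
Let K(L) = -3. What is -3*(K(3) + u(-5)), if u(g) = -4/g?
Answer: 33/5 ≈ 6.6000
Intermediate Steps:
-3*(K(3) + u(-5)) = -3*(-3 - 4/(-5)) = -3*(-3 - 4*(-⅕)) = -3*(-3 + ⅘) = -3*(-11/5) = 33/5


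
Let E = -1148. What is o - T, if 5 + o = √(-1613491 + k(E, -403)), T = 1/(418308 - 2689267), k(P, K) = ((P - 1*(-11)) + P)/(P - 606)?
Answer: -11354794/2270959 + I*√4963926869466/1754 ≈ -5.0 + 1270.2*I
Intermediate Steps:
k(P, K) = (11 + 2*P)/(-606 + P) (k(P, K) = ((P + 11) + P)/(-606 + P) = ((11 + P) + P)/(-606 + P) = (11 + 2*P)/(-606 + P))
T = -1/2270959 (T = 1/(-2270959) = -1/2270959 ≈ -4.4034e-7)
o = -5 + I*√4963926869466/1754 (o = -5 + √(-1613491 + (11 + 2*(-1148))/(-606 - 1148)) = -5 + √(-1613491 + (11 - 2296)/(-1754)) = -5 + √(-1613491 - 1/1754*(-2285)) = -5 + √(-1613491 + 2285/1754) = -5 + √(-2830060929/1754) = -5 + I*√4963926869466/1754 ≈ -5.0 + 1270.2*I)
o - T = (-5 + I*√4963926869466/1754) - 1*(-1/2270959) = (-5 + I*√4963926869466/1754) + 1/2270959 = -11354794/2270959 + I*√4963926869466/1754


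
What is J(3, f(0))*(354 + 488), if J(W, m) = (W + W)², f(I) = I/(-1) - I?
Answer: 30312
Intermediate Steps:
f(I) = -2*I (f(I) = I*(-1) - I = -I - I = -2*I)
J(W, m) = 4*W² (J(W, m) = (2*W)² = 4*W²)
J(3, f(0))*(354 + 488) = (4*3²)*(354 + 488) = (4*9)*842 = 36*842 = 30312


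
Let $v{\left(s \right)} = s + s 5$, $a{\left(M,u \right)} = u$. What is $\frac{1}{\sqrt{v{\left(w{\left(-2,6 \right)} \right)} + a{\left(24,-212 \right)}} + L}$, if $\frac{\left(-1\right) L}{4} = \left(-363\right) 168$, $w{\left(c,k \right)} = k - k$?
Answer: $\frac{60984}{14876193077} - \frac{i \sqrt{53}}{29752386154} \approx 4.0994 \cdot 10^{-6} - 2.4469 \cdot 10^{-10} i$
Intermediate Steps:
$w{\left(c,k \right)} = 0$
$L = 243936$ ($L = - 4 \left(\left(-363\right) 168\right) = \left(-4\right) \left(-60984\right) = 243936$)
$v{\left(s \right)} = 6 s$ ($v{\left(s \right)} = s + 5 s = 6 s$)
$\frac{1}{\sqrt{v{\left(w{\left(-2,6 \right)} \right)} + a{\left(24,-212 \right)}} + L} = \frac{1}{\sqrt{6 \cdot 0 - 212} + 243936} = \frac{1}{\sqrt{0 - 212} + 243936} = \frac{1}{\sqrt{-212} + 243936} = \frac{1}{2 i \sqrt{53} + 243936} = \frac{1}{243936 + 2 i \sqrt{53}}$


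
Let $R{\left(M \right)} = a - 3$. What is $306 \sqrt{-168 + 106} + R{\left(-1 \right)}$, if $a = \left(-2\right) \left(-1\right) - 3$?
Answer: $-4 + 306 i \sqrt{62} \approx -4.0 + 2409.4 i$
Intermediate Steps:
$a = -1$ ($a = 2 - 3 = -1$)
$R{\left(M \right)} = -4$ ($R{\left(M \right)} = -1 - 3 = -4$)
$306 \sqrt{-168 + 106} + R{\left(-1 \right)} = 306 \sqrt{-168 + 106} - 4 = 306 \sqrt{-62} - 4 = 306 i \sqrt{62} - 4 = -4 + 306 i \sqrt{62}$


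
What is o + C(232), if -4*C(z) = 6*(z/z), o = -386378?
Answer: -772759/2 ≈ -3.8638e+5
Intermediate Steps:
C(z) = -3/2 (C(z) = -3*z/z/2 = -3/2)
o + C(232) = -386378 - 3/2 = -772759/2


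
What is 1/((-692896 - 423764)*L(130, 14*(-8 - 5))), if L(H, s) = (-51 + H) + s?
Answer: 1/115015980 ≈ 8.6944e-9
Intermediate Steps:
L(H, s) = -51 + H + s
1/((-692896 - 423764)*L(130, 14*(-8 - 5))) = 1/((-692896 - 423764)*(-51 + 130 + 14*(-8 - 5))) = 1/((-1116660)*(-51 + 130 + 14*(-13))) = -1/(1116660*(-51 + 130 - 182)) = -1/1116660/(-103) = -1/1116660*(-1/103) = 1/115015980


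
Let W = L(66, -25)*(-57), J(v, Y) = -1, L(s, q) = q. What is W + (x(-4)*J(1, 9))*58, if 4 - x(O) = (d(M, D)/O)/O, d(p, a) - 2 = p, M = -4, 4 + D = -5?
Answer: 4743/4 ≈ 1185.8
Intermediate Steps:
D = -9 (D = -4 - 5 = -9)
d(p, a) = 2 + p
x(O) = 4 + 2/O² (x(O) = 4 - (2 - 4)/O/O = 4 - (-2/O)/O = 4 - (-2)/O² = 4 + 2/O²)
W = 1425 (W = -25*(-57) = 1425)
W + (x(-4)*J(1, 9))*58 = 1425 + ((4 + 2/(-4)²)*(-1))*58 = 1425 + ((4 + 2*(1/16))*(-1))*58 = 1425 + ((4 + ⅛)*(-1))*58 = 1425 + ((33/8)*(-1))*58 = 1425 - 33/8*58 = 1425 - 957/4 = 4743/4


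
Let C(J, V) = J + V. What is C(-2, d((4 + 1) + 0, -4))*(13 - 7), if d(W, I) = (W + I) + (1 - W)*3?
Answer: -78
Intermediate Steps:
d(W, I) = 3 + I - 2*W (d(W, I) = (I + W) + (3 - 3*W) = 3 + I - 2*W)
C(-2, d((4 + 1) + 0, -4))*(13 - 7) = (-2 + (3 - 4 - 2*((4 + 1) + 0)))*(13 - 7) = (-2 + (3 - 4 - 2*(5 + 0)))*6 = (-2 + (3 - 4 - 2*5))*6 = (-2 + (3 - 4 - 10))*6 = (-2 - 11)*6 = -13*6 = -78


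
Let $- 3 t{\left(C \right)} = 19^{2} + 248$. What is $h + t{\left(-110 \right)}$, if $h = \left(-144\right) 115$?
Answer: $-16763$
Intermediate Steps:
$t{\left(C \right)} = -203$ ($t{\left(C \right)} = - \frac{19^{2} + 248}{3} = - \frac{361 + 248}{3} = \left(- \frac{1}{3}\right) 609 = -203$)
$h = -16560$
$h + t{\left(-110 \right)} = -16560 - 203 = -16763$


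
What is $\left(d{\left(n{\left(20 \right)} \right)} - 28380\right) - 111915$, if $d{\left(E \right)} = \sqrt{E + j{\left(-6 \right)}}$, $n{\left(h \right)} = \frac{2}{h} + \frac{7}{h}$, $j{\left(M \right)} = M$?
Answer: $-140295 + \frac{i \sqrt{555}}{10} \approx -1.403 \cdot 10^{5} + 2.3558 i$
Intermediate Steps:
$n{\left(h \right)} = \frac{9}{h}$
$d{\left(E \right)} = \sqrt{-6 + E}$ ($d{\left(E \right)} = \sqrt{E - 6} = \sqrt{-6 + E}$)
$\left(d{\left(n{\left(20 \right)} \right)} - 28380\right) - 111915 = \left(\sqrt{-6 + \frac{9}{20}} - 28380\right) - 111915 = \left(\sqrt{- \frac{111}{20}} - 28380\right) - 111915 = \left(\frac{i \sqrt{555}}{10} - 28380\right) - 111915 = \left(-28380 + \frac{i \sqrt{555}}{10}\right) - 111915 = -140295 + \frac{i \sqrt{555}}{10}$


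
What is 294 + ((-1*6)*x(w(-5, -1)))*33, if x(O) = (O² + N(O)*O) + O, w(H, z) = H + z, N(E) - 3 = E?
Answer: -9210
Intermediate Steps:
N(E) = 3 + E
x(O) = O + O² + O*(3 + O) (x(O) = (O² + (3 + O)*O) + O = (O² + O*(3 + O)) + O = O + O² + O*(3 + O))
294 + ((-1*6)*x(w(-5, -1)))*33 = 294 + ((-1*6)*(2*(-5 - 1)*(2 + (-5 - 1))))*33 = 294 - 12*(-6)*(2 - 6)*33 = 294 - 12*(-6)*(-4)*33 = 294 - 6*48*33 = 294 - 288*33 = 294 - 9504 = -9210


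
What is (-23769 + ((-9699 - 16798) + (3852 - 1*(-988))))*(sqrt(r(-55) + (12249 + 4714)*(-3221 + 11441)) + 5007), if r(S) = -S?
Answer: -227447982 - 45426*sqrt(139435915) ≈ -7.6385e+8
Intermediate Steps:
(-23769 + ((-9699 - 16798) + (3852 - 1*(-988))))*(sqrt(r(-55) + (12249 + 4714)*(-3221 + 11441)) + 5007) = (-23769 + ((-9699 - 16798) + (3852 - 1*(-988))))*(sqrt(-1*(-55) + (12249 + 4714)*(-3221 + 11441)) + 5007) = (-23769 + (-26497 + (3852 + 988)))*(sqrt(55 + 16963*8220) + 5007) = (-23769 + (-26497 + 4840))*(sqrt(55 + 139435860) + 5007) = (-23769 - 21657)*(sqrt(139435915) + 5007) = -45426*(5007 + sqrt(139435915)) = -227447982 - 45426*sqrt(139435915)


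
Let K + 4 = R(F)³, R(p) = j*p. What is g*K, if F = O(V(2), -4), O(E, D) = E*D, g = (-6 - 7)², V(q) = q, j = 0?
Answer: -676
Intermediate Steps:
g = 169 (g = (-13)² = 169)
O(E, D) = D*E
F = -8 (F = -4*2 = -8)
R(p) = 0 (R(p) = 0*p = 0)
K = -4 (K = -4 + 0³ = -4 + 0 = -4)
g*K = 169*(-4) = -676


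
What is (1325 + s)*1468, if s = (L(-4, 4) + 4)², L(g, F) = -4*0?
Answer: 1968588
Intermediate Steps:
L(g, F) = 0
s = 16 (s = (0 + 4)² = 4² = 16)
(1325 + s)*1468 = (1325 + 16)*1468 = 1341*1468 = 1968588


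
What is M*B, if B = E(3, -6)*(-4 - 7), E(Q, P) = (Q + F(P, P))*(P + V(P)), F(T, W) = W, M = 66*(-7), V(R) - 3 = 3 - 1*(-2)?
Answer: -30492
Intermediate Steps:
V(R) = 8 (V(R) = 3 + (3 - 1*(-2)) = 3 + (3 + 2) = 3 + 5 = 8)
M = -462
E(Q, P) = (8 + P)*(P + Q) (E(Q, P) = (Q + P)*(P + 8) = (P + Q)*(8 + P) = (8 + P)*(P + Q))
B = 66 (B = ((-6)² + 8*(-6) + 8*3 - 6*3)*(-4 - 7) = (36 - 48 + 24 - 18)*(-11) = -6*(-11) = 66)
M*B = -462*66 = -30492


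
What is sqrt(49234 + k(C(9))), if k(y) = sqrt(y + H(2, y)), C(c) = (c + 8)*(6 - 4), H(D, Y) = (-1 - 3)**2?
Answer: sqrt(49234 + 5*sqrt(2)) ≈ 221.90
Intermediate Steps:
H(D, Y) = 16 (H(D, Y) = (-4)**2 = 16)
C(c) = 16 + 2*c (C(c) = (8 + c)*2 = 16 + 2*c)
k(y) = sqrt(16 + y) (k(y) = sqrt(y + 16) = sqrt(16 + y))
sqrt(49234 + k(C(9))) = sqrt(49234 + sqrt(16 + (16 + 2*9))) = sqrt(49234 + sqrt(16 + (16 + 18))) = sqrt(49234 + sqrt(16 + 34)) = sqrt(49234 + sqrt(50)) = sqrt(49234 + 5*sqrt(2))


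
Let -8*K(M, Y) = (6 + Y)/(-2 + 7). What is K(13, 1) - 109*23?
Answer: -100287/40 ≈ -2507.2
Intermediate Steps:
K(M, Y) = -3/20 - Y/40 (K(M, Y) = -(6 + Y)/(8*(-2 + 7)) = -(6 + Y)/(8*5) = -(6/5 + Y/5)/8 = -3/20 - Y/40)
K(13, 1) - 109*23 = (-3/20 - 1/40*1) - 109*23 = (-3/20 - 1/40) - 2507 = -7/40 - 2507 = -100287/40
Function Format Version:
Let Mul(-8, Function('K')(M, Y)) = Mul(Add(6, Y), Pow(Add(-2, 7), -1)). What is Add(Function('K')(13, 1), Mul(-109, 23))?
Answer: Rational(-100287, 40) ≈ -2507.2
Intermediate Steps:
Function('K')(M, Y) = Add(Rational(-3, 20), Mul(Rational(-1, 40), Y)) (Function('K')(M, Y) = Mul(Rational(-1, 8), Mul(Add(6, Y), Pow(Add(-2, 7), -1))) = Mul(Rational(-1, 8), Mul(Add(6, Y), Pow(5, -1))) = Mul(Rational(-1, 8), Mul(Add(6, Y), Rational(1, 5))) = Mul(Rational(-1, 8), Add(Rational(6, 5), Mul(Rational(1, 5), Y))) = Add(Rational(-3, 20), Mul(Rational(-1, 40), Y)))
Add(Function('K')(13, 1), Mul(-109, 23)) = Add(Add(Rational(-3, 20), Mul(Rational(-1, 40), 1)), Mul(-109, 23)) = Add(Add(Rational(-3, 20), Rational(-1, 40)), -2507) = Add(Rational(-7, 40), -2507) = Rational(-100287, 40)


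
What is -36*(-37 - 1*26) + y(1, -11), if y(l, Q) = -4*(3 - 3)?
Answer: 2268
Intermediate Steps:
y(l, Q) = 0 (y(l, Q) = -4*0 = 0)
-36*(-37 - 1*26) + y(1, -11) = -36*(-37 - 1*26) + 0 = -36*(-37 - 26) + 0 = -36*(-63) + 0 = 2268 + 0 = 2268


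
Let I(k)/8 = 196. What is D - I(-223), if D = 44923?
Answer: 43355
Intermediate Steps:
I(k) = 1568 (I(k) = 8*196 = 1568)
D - I(-223) = 44923 - 1*1568 = 44923 - 1568 = 43355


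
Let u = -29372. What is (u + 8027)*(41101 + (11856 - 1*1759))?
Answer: -1092821310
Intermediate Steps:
(u + 8027)*(41101 + (11856 - 1*1759)) = (-29372 + 8027)*(41101 + (11856 - 1*1759)) = -21345*(41101 + (11856 - 1759)) = -21345*(41101 + 10097) = -21345*51198 = -1092821310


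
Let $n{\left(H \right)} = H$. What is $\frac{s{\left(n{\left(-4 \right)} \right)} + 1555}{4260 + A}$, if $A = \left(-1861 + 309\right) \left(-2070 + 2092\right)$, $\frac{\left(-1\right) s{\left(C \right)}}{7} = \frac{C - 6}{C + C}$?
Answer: $- \frac{6185}{119536} \approx -0.051742$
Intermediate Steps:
$s{\left(C \right)} = - \frac{7 \left(-6 + C\right)}{2 C}$ ($s{\left(C \right)} = - 7 \frac{C - 6}{C + C} = - 7 \frac{-6 + C}{2 C} = - \frac{7 \left(-6 + C\right)}{2 C}$)
$A = -34144$ ($A = \left(-1552\right) 22 = -34144$)
$\frac{s{\left(n{\left(-4 \right)} \right)} + 1555}{4260 + A} = \frac{\left(- \frac{7}{2} + \frac{21}{-4}\right) + 1555}{4260 - 34144} = \frac{\left(- \frac{7}{2} + 21 \left(- \frac{1}{4}\right)\right) + 1555}{-29884} = \left(\left(- \frac{7}{2} - \frac{21}{4}\right) + 1555\right) \left(- \frac{1}{29884}\right) = \left(- \frac{35}{4} + 1555\right) \left(- \frac{1}{29884}\right) = \frac{6185}{4} \left(- \frac{1}{29884}\right) = - \frac{6185}{119536}$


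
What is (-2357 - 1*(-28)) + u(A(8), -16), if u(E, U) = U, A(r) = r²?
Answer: -2345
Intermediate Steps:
(-2357 - 1*(-28)) + u(A(8), -16) = (-2357 - 1*(-28)) - 16 = (-2357 + 28) - 16 = -2329 - 16 = -2345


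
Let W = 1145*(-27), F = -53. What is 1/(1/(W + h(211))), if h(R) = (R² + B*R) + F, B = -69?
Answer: -1006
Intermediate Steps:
W = -30915
h(R) = -53 + R² - 69*R (h(R) = (R² - 69*R) - 53 = -53 + R² - 69*R)
1/(1/(W + h(211))) = 1/(1/(-30915 + (-53 + 211² - 69*211))) = 1/(1/(-30915 + (-53 + 44521 - 14559))) = 1/(1/(-30915 + 29909)) = 1/(1/(-1006)) = 1/(-1/1006) = -1006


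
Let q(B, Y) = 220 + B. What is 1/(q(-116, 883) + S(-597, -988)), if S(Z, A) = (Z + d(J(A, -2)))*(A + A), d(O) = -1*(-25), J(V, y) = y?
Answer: 1/1130376 ≈ 8.8466e-7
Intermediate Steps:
d(O) = 25
S(Z, A) = 2*A*(25 + Z) (S(Z, A) = (Z + 25)*(A + A) = (25 + Z)*(2*A) = 2*A*(25 + Z))
1/(q(-116, 883) + S(-597, -988)) = 1/((220 - 116) + 2*(-988)*(25 - 597)) = 1/(104 + 2*(-988)*(-572)) = 1/(104 + 1130272) = 1/1130376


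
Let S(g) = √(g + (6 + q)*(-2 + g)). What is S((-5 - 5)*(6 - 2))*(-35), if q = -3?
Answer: -35*I*√166 ≈ -450.94*I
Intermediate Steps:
S(g) = √(-6 + 4*g) (S(g) = √(g + (6 - 3)*(-2 + g)) = √(g + 3*(-2 + g)) = √(g + (-6 + 3*g)) = √(-6 + 4*g))
S((-5 - 5)*(6 - 2))*(-35) = √(-6 + 4*((-5 - 5)*(6 - 2)))*(-35) = √(-6 + 4*(-10*4))*(-35) = √(-6 + 4*(-40))*(-35) = √(-6 - 160)*(-35) = √(-166)*(-35) = (I*√166)*(-35) = -35*I*√166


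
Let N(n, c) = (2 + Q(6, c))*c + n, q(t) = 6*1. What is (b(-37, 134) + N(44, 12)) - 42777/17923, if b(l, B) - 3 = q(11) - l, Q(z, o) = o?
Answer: 4581357/17923 ≈ 255.61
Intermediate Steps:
q(t) = 6
N(n, c) = n + c*(2 + c) (N(n, c) = (2 + c)*c + n = c*(2 + c) + n = n + c*(2 + c))
b(l, B) = 9 - l (b(l, B) = 3 + (6 - l) = 9 - l)
(b(-37, 134) + N(44, 12)) - 42777/17923 = ((9 - 1*(-37)) + (44 + 12² + 2*12)) - 42777/17923 = ((9 + 37) + (44 + 144 + 24)) - 42777*1/17923 = (46 + 212) - 42777/17923 = 258 - 42777/17923 = 4581357/17923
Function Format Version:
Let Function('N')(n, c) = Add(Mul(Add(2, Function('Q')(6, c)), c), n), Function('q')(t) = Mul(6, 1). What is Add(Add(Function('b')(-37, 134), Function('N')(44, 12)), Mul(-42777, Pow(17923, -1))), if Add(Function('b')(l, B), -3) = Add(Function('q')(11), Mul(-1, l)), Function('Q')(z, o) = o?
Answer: Rational(4581357, 17923) ≈ 255.61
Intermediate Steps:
Function('q')(t) = 6
Function('N')(n, c) = Add(n, Mul(c, Add(2, c))) (Function('N')(n, c) = Add(Mul(Add(2, c), c), n) = Add(Mul(c, Add(2, c)), n) = Add(n, Mul(c, Add(2, c))))
Function('b')(l, B) = Add(9, Mul(-1, l)) (Function('b')(l, B) = Add(3, Add(6, Mul(-1, l))) = Add(9, Mul(-1, l)))
Add(Add(Function('b')(-37, 134), Function('N')(44, 12)), Mul(-42777, Pow(17923, -1))) = Add(Add(Add(9, Mul(-1, -37)), Add(44, Pow(12, 2), Mul(2, 12))), Mul(-42777, Pow(17923, -1))) = Add(Add(Add(9, 37), Add(44, 144, 24)), Mul(-42777, Rational(1, 17923))) = Add(Add(46, 212), Rational(-42777, 17923)) = Add(258, Rational(-42777, 17923)) = Rational(4581357, 17923)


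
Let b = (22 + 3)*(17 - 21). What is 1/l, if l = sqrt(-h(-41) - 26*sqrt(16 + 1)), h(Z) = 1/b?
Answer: -10*I/sqrt(-1 + 2600*sqrt(17)) ≈ -0.096588*I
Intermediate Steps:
b = -100 (b = 25*(-4) = -100)
h(Z) = -1/100 (h(Z) = 1/(-100) = -1/100)
l = sqrt(1/100 - 26*sqrt(17)) (l = sqrt(-1*(-1/100) - 26*sqrt(16 + 1)) = sqrt(1/100 - 26*sqrt(17)) ≈ 10.353*I)
1/l = 1/(sqrt(1 - 2600*sqrt(17))/10) = 10/sqrt(1 - 2600*sqrt(17))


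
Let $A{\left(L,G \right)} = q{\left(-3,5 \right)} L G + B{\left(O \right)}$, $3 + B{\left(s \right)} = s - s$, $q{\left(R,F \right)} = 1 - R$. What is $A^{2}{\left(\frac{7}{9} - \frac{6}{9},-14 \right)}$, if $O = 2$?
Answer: $\frac{6889}{81} \approx 85.049$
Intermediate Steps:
$B{\left(s \right)} = -3$ ($B{\left(s \right)} = -3 + \left(s - s\right) = -3 + 0 = -3$)
$A{\left(L,G \right)} = -3 + 4 G L$ ($A{\left(L,G \right)} = \left(1 - -3\right) L G - 3 = \left(1 + 3\right) L G - 3 = 4 L G - 3 = 4 G L - 3 = -3 + 4 G L$)
$A^{2}{\left(\frac{7}{9} - \frac{6}{9},-14 \right)} = \left(-3 + 4 \left(-14\right) \left(\frac{7}{9} - \frac{6}{9}\right)\right)^{2} = \left(-3 + 4 \left(-14\right) \left(7 \cdot \frac{1}{9} - \frac{2}{3}\right)\right)^{2} = \left(-3 + 4 \left(-14\right) \left(\frac{7}{9} - \frac{2}{3}\right)\right)^{2} = \left(-3 + 4 \left(-14\right) \frac{1}{9}\right)^{2} = \left(-3 - \frac{56}{9}\right)^{2} = \left(- \frac{83}{9}\right)^{2} = \frac{6889}{81}$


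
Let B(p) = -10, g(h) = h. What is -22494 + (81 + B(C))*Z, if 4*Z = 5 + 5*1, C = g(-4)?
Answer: -44633/2 ≈ -22317.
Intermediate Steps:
C = -4
Z = 5/2 (Z = (5 + 5*1)/4 = (5 + 5)/4 = (1/4)*10 = 5/2 ≈ 2.5000)
-22494 + (81 + B(C))*Z = -22494 + (81 - 10)*(5/2) = -22494 + 71*(5/2) = -22494 + 355/2 = -44633/2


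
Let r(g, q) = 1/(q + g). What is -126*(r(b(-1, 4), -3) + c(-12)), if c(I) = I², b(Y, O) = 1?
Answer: -18081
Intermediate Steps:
r(g, q) = 1/(g + q)
-126*(r(b(-1, 4), -3) + c(-12)) = -126*(1/(1 - 3) + (-12)²) = -126*(1/(-2) + 144) = -126*(-½ + 144) = -126*287/2 = -18081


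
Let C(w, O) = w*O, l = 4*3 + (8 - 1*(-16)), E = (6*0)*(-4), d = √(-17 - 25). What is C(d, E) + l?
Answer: 36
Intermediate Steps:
d = I*√42 (d = √(-42) = I*√42 ≈ 6.4807*I)
E = 0 (E = 0*(-4) = 0)
l = 36 (l = 12 + (8 + 16) = 12 + 24 = 36)
C(w, O) = O*w
C(d, E) + l = 0*(I*√42) + 36 = 0 + 36 = 36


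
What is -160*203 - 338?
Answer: -32818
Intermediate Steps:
-160*203 - 338 = -32480 - 338 = -32818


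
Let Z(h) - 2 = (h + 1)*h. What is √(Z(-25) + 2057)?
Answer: √2659 ≈ 51.565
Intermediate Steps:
Z(h) = 2 + h*(1 + h) (Z(h) = 2 + (h + 1)*h = 2 + (1 + h)*h = 2 + h*(1 + h))
√(Z(-25) + 2057) = √((2 - 25 + (-25)²) + 2057) = √((2 - 25 + 625) + 2057) = √(602 + 2057) = √2659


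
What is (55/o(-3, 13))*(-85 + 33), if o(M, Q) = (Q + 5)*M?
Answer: 1430/27 ≈ 52.963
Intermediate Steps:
o(M, Q) = M*(5 + Q) (o(M, Q) = (5 + Q)*M = M*(5 + Q))
(55/o(-3, 13))*(-85 + 33) = (55/((-3*(5 + 13))))*(-85 + 33) = (55/((-3*18)))*(-52) = (55/(-54))*(-52) = (55*(-1/54))*(-52) = -55/54*(-52) = 1430/27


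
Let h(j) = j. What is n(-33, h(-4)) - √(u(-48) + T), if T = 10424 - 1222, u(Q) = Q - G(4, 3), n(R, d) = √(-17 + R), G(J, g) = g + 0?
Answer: -√9151 + 5*I*√2 ≈ -95.661 + 7.0711*I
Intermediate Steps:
G(J, g) = g
u(Q) = -3 + Q (u(Q) = Q - 1*3 = Q - 3 = -3 + Q)
T = 9202
n(-33, h(-4)) - √(u(-48) + T) = √(-17 - 33) - √((-3 - 48) + 9202) = √(-50) - √(-51 + 9202) = 5*I*√2 - √9151 = -√9151 + 5*I*√2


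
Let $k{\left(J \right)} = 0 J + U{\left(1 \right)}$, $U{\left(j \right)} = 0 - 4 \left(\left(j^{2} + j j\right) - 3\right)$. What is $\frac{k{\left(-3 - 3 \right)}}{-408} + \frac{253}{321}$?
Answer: $\frac{8495}{10914} \approx 0.77836$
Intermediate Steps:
$U{\left(j \right)} = 12 - 8 j^{2}$ ($U{\left(j \right)} = 0 - 4 \left(\left(j^{2} + j^{2}\right) - 3\right) = 0 - 4 \left(2 j^{2} - 3\right) = 0 - 4 \left(-3 + 2 j^{2}\right) = 0 - \left(-12 + 8 j^{2}\right) = 12 - 8 j^{2}$)
$k{\left(J \right)} = 4$ ($k{\left(J \right)} = 0 J + \left(12 - 8 \cdot 1^{2}\right) = 0 + \left(12 - 8\right) = 0 + 4 = 4$)
$\frac{k{\left(-3 - 3 \right)}}{-408} + \frac{253}{321} = \frac{4}{-408} + \frac{253}{321} = 4 \left(- \frac{1}{408}\right) + 253 \cdot \frac{1}{321} = - \frac{1}{102} + \frac{253}{321} = \frac{8495}{10914}$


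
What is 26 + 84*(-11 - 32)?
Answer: -3586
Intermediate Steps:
26 + 84*(-11 - 32) = 26 + 84*(-43) = 26 - 3612 = -3586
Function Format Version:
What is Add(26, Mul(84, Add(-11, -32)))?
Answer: -3586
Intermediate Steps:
Add(26, Mul(84, Add(-11, -32))) = Add(26, Mul(84, -43)) = Add(26, -3612) = -3586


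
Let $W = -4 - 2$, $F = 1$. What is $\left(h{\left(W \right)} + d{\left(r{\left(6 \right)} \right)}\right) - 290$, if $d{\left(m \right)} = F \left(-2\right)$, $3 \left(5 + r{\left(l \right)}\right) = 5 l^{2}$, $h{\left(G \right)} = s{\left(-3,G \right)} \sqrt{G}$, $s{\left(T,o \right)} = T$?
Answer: $-292 - 3 i \sqrt{6} \approx -292.0 - 7.3485 i$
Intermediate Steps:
$W = -6$ ($W = -4 - 2 = -6$)
$h{\left(G \right)} = - 3 \sqrt{G}$
$r{\left(l \right)} = -5 + \frac{5 l^{2}}{3}$
$d{\left(m \right)} = -2$ ($d{\left(m \right)} = 1 \left(-2\right) = -2$)
$\left(h{\left(W \right)} + d{\left(r{\left(6 \right)} \right)}\right) - 290 = \left(- 3 \sqrt{-6} - 2\right) - 290 = \left(- 3 i \sqrt{6} - 2\right) - 290 = \left(-2 - 3 i \sqrt{6}\right) - 290 = -292 - 3 i \sqrt{6}$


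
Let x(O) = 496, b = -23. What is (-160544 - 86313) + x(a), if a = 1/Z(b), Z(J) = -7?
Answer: -246361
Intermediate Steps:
a = -⅐ (a = 1/(-7) = -⅐ ≈ -0.14286)
(-160544 - 86313) + x(a) = (-160544 - 86313) + 496 = -246857 + 496 = -246361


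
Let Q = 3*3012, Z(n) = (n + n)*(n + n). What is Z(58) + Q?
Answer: 22492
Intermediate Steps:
Z(n) = 4*n² (Z(n) = (2*n)*(2*n) = 4*n²)
Q = 9036
Z(58) + Q = 4*58² + 9036 = 4*3364 + 9036 = 13456 + 9036 = 22492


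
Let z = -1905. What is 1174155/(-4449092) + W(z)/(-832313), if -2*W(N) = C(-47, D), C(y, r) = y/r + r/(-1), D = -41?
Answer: -40063999275627/151824521501636 ≈ -0.26388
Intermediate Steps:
C(y, r) = -r + y/r (C(y, r) = y/r + r*(-1) = y/r - r = -r + y/r)
W(N) = -864/41 (W(N) = -(-1*(-41) - 47/(-41))/2 = -(41 - 47*(-1/41))/2 = -(41 + 47/41)/2 = -½*1728/41 = -864/41)
1174155/(-4449092) + W(z)/(-832313) = 1174155/(-4449092) - 864/41/(-832313) = 1174155*(-1/4449092) - 864/41*(-1/832313) = -1174155/4449092 + 864/34124833 = -40063999275627/151824521501636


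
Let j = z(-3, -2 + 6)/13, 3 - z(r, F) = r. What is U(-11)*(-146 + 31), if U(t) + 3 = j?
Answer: 3795/13 ≈ 291.92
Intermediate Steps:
z(r, F) = 3 - r
j = 6/13 (j = (3 - 1*(-3))/13 = (3 + 3)*(1/13) = 6*(1/13) = 6/13 ≈ 0.46154)
U(t) = -33/13 (U(t) = -3 + 6/13 = -33/13)
U(-11)*(-146 + 31) = -33*(-146 + 31)/13 = -33/13*(-115) = 3795/13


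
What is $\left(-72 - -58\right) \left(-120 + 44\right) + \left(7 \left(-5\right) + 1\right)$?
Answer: $1030$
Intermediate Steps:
$\left(-72 - -58\right) \left(-120 + 44\right) + \left(7 \left(-5\right) + 1\right) = \left(-72 + 58\right) \left(-76\right) + \left(-35 + 1\right) = \left(-14\right) \left(-76\right) - 34 = 1064 - 34 = 1030$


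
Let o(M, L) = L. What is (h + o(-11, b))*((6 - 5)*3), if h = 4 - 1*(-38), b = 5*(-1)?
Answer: 111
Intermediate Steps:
b = -5
h = 42 (h = 4 + 38 = 42)
(h + o(-11, b))*((6 - 5)*3) = (42 - 5)*((6 - 5)*3) = 37*(1*3) = 37*3 = 111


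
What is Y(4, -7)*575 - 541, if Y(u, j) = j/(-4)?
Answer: 1861/4 ≈ 465.25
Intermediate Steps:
Y(u, j) = -j/4 (Y(u, j) = j*(-¼) = -j/4)
Y(4, -7)*575 - 541 = -¼*(-7)*575 - 541 = (7/4)*575 - 541 = 4025/4 - 541 = 1861/4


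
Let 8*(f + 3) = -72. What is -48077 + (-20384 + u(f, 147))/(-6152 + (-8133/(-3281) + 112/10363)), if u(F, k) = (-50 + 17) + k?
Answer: -2010341537320695/41817904141 ≈ -48074.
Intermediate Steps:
f = -12 (f = -3 + (⅛)*(-72) = -3 - 9 = -12)
u(F, k) = -33 + k
-48077 + (-20384 + u(f, 147))/(-6152 + (-8133/(-3281) + 112/10363)) = -48077 + (-20384 + (-33 + 147))/(-6152 + (-8133/(-3281) + 112/10363)) = -48077 + (-20384 + 114)/(-6152 + (-8133*(-1/3281) + 112*(1/10363))) = -48077 - 20270/(-6152 + (8133/3281 + 112/10363)) = -48077 - 20270/(-6152 + 84649751/34001003) = -48077 - 20270/(-209089520705/34001003) = -48077 - 20270*(-34001003/209089520705) = -48077 + 137840066162/41817904141 = -2010341537320695/41817904141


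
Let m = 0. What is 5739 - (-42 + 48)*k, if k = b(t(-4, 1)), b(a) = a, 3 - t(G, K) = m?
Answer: 5721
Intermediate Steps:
t(G, K) = 3 (t(G, K) = 3 - 1*0 = 3 + 0 = 3)
k = 3
5739 - (-42 + 48)*k = 5739 - (-42 + 48)*3 = 5739 - 6*3 = 5739 - 1*18 = 5739 - 18 = 5721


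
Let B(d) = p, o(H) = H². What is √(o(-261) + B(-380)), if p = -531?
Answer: 3*√7510 ≈ 259.98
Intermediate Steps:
B(d) = -531
√(o(-261) + B(-380)) = √((-261)² - 531) = √(68121 - 531) = √67590 = 3*√7510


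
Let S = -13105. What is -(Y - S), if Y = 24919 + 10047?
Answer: -48071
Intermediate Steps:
Y = 34966
-(Y - S) = -(34966 - 1*(-13105)) = -(34966 + 13105) = -1*48071 = -48071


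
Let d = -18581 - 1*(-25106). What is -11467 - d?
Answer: -17992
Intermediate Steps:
d = 6525 (d = -18581 + 25106 = 6525)
-11467 - d = -11467 - 1*6525 = -11467 - 6525 = -17992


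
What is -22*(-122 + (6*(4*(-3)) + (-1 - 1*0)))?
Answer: 4290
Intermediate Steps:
-22*(-122 + (6*(4*(-3)) + (-1 - 1*0))) = -22*(-122 + (6*(-12) + (-1 + 0))) = -22*(-122 + (-72 - 1)) = -22*(-122 - 73) = -22*(-195) = 4290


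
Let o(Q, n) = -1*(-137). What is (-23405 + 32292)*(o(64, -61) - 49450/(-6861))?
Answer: 8792860009/6861 ≈ 1.2816e+6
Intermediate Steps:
o(Q, n) = 137
(-23405 + 32292)*(o(64, -61) - 49450/(-6861)) = (-23405 + 32292)*(137 - 49450/(-6861)) = 8887*(137 - 49450*(-1/6861)) = 8887*(137 + 49450/6861) = 8887*(989407/6861) = 8792860009/6861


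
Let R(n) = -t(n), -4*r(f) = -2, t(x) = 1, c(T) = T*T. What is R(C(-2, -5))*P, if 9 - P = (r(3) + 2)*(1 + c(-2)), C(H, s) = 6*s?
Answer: 7/2 ≈ 3.5000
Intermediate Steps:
c(T) = T²
r(f) = ½ (r(f) = -¼*(-2) = ½)
R(n) = -1 (R(n) = -1*1 = -1)
P = -7/2 (P = 9 - (½ + 2)*(1 + (-2)²) = 9 - 5*(1 + 4)/2 = 9 - 5*5/2 = 9 - 1*25/2 = 9 - 25/2 = -7/2 ≈ -3.5000)
R(C(-2, -5))*P = -1*(-7/2) = 7/2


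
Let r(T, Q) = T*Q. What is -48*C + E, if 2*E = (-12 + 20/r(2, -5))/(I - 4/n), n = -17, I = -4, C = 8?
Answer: -24457/64 ≈ -382.14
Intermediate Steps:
r(T, Q) = Q*T
E = 119/64 (E = ((-12 + 20/((-5*2)))/(-4 - 4/(-17)))/2 = ((-12 + 20/(-10))/(-4 - 4*(-1/17)))/2 = ((-12 + 20*(-⅒))/(-4 + 4/17))/2 = ((-12 - 2)/(-64/17))/2 = (-14*(-17/64))/2 = (½)*(119/32) = 119/64 ≈ 1.8594)
-48*C + E = -48*8 + 119/64 = -384 + 119/64 = -24457/64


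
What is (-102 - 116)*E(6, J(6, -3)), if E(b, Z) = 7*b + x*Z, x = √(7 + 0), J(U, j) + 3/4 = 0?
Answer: -9156 + 327*√7/2 ≈ -8723.4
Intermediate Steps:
J(U, j) = -¾ (J(U, j) = -¾ + 0 = -¾)
x = √7 ≈ 2.6458
E(b, Z) = 7*b + Z*√7 (E(b, Z) = 7*b + √7*Z = 7*b + Z*√7)
(-102 - 116)*E(6, J(6, -3)) = (-102 - 116)*(7*6 - 3*√7/4) = -218*(42 - 3*√7/4) = -9156 + 327*√7/2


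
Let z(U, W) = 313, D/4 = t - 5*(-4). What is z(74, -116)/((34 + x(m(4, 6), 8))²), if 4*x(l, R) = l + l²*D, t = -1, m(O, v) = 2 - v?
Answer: 313/113569 ≈ 0.0027560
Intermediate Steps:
D = 76 (D = 4*(-1 - 5*(-4)) = 4*(-1 + 20) = 4*19 = 76)
x(l, R) = 19*l² + l/4 (x(l, R) = (l + l²*76)/4 = (l + 76*l²)/4 = 19*l² + l/4)
z(74, -116)/((34 + x(m(4, 6), 8))²) = 313/((34 + (2 - 1*6)*(1 + 76*(2 - 1*6))/4)²) = 313/((34 + (2 - 6)*(1 + 76*(2 - 6))/4)²) = 313/((34 + (¼)*(-4)*(1 + 76*(-4)))²) = 313/((34 + (¼)*(-4)*(1 - 304))²) = 313/((34 + (¼)*(-4)*(-303))²) = 313/((34 + 303)²) = 313/(337²) = 313/113569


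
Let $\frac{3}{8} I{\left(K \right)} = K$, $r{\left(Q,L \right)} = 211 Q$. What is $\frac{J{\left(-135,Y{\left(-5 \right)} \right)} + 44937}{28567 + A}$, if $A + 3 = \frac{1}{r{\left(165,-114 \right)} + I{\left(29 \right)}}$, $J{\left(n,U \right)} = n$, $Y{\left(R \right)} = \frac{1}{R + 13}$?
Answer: $\frac{4689738954}{2989993831} \approx 1.5685$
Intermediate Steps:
$I{\left(K \right)} = \frac{8 K}{3}$
$Y{\left(R \right)} = \frac{1}{13 + R}$
$A = - \frac{314028}{104677}$ ($A = -3 + \frac{1}{211 \cdot 165 + \frac{8}{3} \cdot 29} = -3 + \frac{1}{34815 + \frac{232}{3}} = -3 + \frac{1}{\frac{104677}{3}} = -3 + \frac{3}{104677} = - \frac{314028}{104677} \approx -3.0$)
$\frac{J{\left(-135,Y{\left(-5 \right)} \right)} + 44937}{28567 + A} = \frac{-135 + 44937}{28567 - \frac{314028}{104677}} = \frac{44802}{\frac{2989993831}{104677}} = 44802 \cdot \frac{104677}{2989993831} = \frac{4689738954}{2989993831}$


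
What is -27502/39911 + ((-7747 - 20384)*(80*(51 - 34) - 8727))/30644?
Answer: 8270355852859/1223032684 ≈ 6762.2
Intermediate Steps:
-27502/39911 + ((-7747 - 20384)*(80*(51 - 34) - 8727))/30644 = -27502*1/39911 - 28131*(80*17 - 8727)*(1/30644) = -27502/39911 - 28131*(1360 - 8727)*(1/30644) = -27502/39911 - 28131*(-7367)*(1/30644) = -27502/39911 + 207241077*(1/30644) = -27502/39911 + 207241077/30644 = 8270355852859/1223032684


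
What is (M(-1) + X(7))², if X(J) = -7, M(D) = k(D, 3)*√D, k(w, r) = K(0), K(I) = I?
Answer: 49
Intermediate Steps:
k(w, r) = 0
M(D) = 0 (M(D) = 0*√D = 0)
(M(-1) + X(7))² = (0 - 7)² = (-7)² = 49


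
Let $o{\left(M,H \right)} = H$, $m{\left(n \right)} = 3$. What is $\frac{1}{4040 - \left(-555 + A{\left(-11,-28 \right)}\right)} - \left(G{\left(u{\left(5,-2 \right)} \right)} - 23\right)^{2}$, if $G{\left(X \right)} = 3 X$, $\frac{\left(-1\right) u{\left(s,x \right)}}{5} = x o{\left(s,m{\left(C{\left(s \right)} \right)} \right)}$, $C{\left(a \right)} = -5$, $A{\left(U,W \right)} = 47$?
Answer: $- \frac{20415971}{4548} \approx -4489.0$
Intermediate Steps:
$u{\left(s,x \right)} = - 15 x$ ($u{\left(s,x \right)} = - 5 x 3 = - 5 \cdot 3 x = - 15 x$)
$\frac{1}{4040 - \left(-555 + A{\left(-11,-28 \right)}\right)} - \left(G{\left(u{\left(5,-2 \right)} \right)} - 23\right)^{2} = \frac{1}{4040 + \left(555 - 47\right)} - \left(3 \left(\left(-15\right) \left(-2\right)\right) - 23\right)^{2} = \frac{1}{4040 + \left(555 - 47\right)} - \left(3 \cdot 30 - 23\right)^{2} = \frac{1}{4040 + 508} - \left(90 - 23\right)^{2} = \frac{1}{4548} - 67^{2} = \frac{1}{4548} - 4489 = - \frac{20415971}{4548}$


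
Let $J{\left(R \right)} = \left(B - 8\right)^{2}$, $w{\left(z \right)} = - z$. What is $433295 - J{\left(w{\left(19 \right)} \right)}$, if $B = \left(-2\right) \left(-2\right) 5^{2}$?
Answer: $424831$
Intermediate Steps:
$B = 100$ ($B = 4 \cdot 25 = 100$)
$J{\left(R \right)} = 8464$ ($J{\left(R \right)} = \left(100 - 8\right)^{2} = 92^{2} = 8464$)
$433295 - J{\left(w{\left(19 \right)} \right)} = 433295 - 8464 = 424831$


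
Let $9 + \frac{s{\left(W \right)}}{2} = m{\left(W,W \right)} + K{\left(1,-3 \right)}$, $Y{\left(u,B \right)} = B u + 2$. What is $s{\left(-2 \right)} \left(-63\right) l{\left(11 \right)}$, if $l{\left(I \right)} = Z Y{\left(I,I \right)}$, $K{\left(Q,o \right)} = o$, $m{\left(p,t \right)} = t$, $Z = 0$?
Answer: $0$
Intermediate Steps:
$Y{\left(u,B \right)} = 2 + B u$
$s{\left(W \right)} = -24 + 2 W$ ($s{\left(W \right)} = -18 + 2 \left(W - 3\right) = -18 + 2 \left(-3 + W\right) = -18 + \left(-6 + 2 W\right) = -24 + 2 W$)
$l{\left(I \right)} = 0$ ($l{\left(I \right)} = 0 \left(2 + I I\right) = 0 \left(2 + I^{2}\right) = 0$)
$s{\left(-2 \right)} \left(-63\right) l{\left(11 \right)} = \left(-24 + 2 \left(-2\right)\right) \left(-63\right) 0 = \left(-24 - 4\right) \left(-63\right) 0 = \left(-28\right) \left(-63\right) 0 = 1764 \cdot 0 = 0$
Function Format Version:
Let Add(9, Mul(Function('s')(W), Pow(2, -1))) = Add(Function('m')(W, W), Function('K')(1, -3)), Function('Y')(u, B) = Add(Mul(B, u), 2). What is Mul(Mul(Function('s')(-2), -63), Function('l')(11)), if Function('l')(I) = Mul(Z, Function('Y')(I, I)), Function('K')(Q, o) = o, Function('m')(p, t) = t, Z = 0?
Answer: 0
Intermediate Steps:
Function('Y')(u, B) = Add(2, Mul(B, u))
Function('s')(W) = Add(-24, Mul(2, W)) (Function('s')(W) = Add(-18, Mul(2, Add(W, -3))) = Add(-18, Mul(2, Add(-3, W))) = Add(-18, Add(-6, Mul(2, W))) = Add(-24, Mul(2, W)))
Function('l')(I) = 0 (Function('l')(I) = Mul(0, Add(2, Mul(I, I))) = Mul(0, Add(2, Pow(I, 2))) = 0)
Mul(Mul(Function('s')(-2), -63), Function('l')(11)) = Mul(Mul(Add(-24, Mul(2, -2)), -63), 0) = Mul(Mul(Add(-24, -4), -63), 0) = Mul(Mul(-28, -63), 0) = Mul(1764, 0) = 0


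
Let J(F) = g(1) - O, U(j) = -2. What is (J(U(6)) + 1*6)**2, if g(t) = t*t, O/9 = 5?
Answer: 1444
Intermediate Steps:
O = 45 (O = 9*5 = 45)
g(t) = t**2
J(F) = -44 (J(F) = 1**2 - 1*45 = 1 - 45 = -44)
(J(U(6)) + 1*6)**2 = (-44 + 1*6)**2 = (-44 + 6)**2 = (-38)**2 = 1444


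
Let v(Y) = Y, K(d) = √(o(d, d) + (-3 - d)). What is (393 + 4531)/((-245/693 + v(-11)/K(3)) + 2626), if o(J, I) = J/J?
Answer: 316785059910/168921302263 - 265430682*I*√5/168921302263 ≈ 1.8753 - 0.0035136*I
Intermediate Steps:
o(J, I) = 1
K(d) = √(-2 - d) (K(d) = √(1 + (-3 - d)) = √(-2 - d))
(393 + 4531)/((-245/693 + v(-11)/K(3)) + 2626) = (393 + 4531)/((-245/693 - 11/√(-2 - 1*3)) + 2626) = 4924/((-245*1/693 - 11/√(-2 - 3)) + 2626) = 4924/((-35/99 - 11*(-I*√5/5)) + 2626) = 4924/((-35/99 - (-11)*I*√5/5) + 2626) = 4924/((-35/99 + 11*I*√5/5) + 2626) = 4924/(259939/99 + 11*I*√5/5)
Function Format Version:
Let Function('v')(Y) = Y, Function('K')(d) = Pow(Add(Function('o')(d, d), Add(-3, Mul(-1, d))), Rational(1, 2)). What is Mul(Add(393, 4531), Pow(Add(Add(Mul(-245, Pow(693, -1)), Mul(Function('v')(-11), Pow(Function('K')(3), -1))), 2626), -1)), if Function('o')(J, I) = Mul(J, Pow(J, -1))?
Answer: Add(Rational(316785059910, 168921302263), Mul(Rational(-265430682, 168921302263), I, Pow(5, Rational(1, 2)))) ≈ Add(1.8753, Mul(-0.0035136, I))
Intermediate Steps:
Function('o')(J, I) = 1
Function('K')(d) = Pow(Add(-2, Mul(-1, d)), Rational(1, 2)) (Function('K')(d) = Pow(Add(1, Add(-3, Mul(-1, d))), Rational(1, 2)) = Pow(Add(-2, Mul(-1, d)), Rational(1, 2)))
Mul(Add(393, 4531), Pow(Add(Add(Mul(-245, Pow(693, -1)), Mul(Function('v')(-11), Pow(Function('K')(3), -1))), 2626), -1)) = Mul(Add(393, 4531), Pow(Add(Add(Mul(-245, Pow(693, -1)), Mul(-11, Pow(Pow(Add(-2, Mul(-1, 3)), Rational(1, 2)), -1))), 2626), -1)) = Mul(4924, Pow(Add(Add(Mul(-245, Rational(1, 693)), Mul(-11, Pow(Pow(Add(-2, -3), Rational(1, 2)), -1))), 2626), -1)) = Mul(4924, Pow(Add(Add(Rational(-35, 99), Mul(-11, Pow(Pow(-5, Rational(1, 2)), -1))), 2626), -1)) = Mul(4924, Pow(Add(Add(Rational(-35, 99), Mul(-11, Pow(Mul(I, Pow(5, Rational(1, 2))), -1))), 2626), -1)) = Mul(4924, Pow(Add(Add(Rational(-35, 99), Mul(-11, Mul(Rational(-1, 5), I, Pow(5, Rational(1, 2))))), 2626), -1)) = Mul(4924, Pow(Add(Add(Rational(-35, 99), Mul(Rational(11, 5), I, Pow(5, Rational(1, 2)))), 2626), -1)) = Mul(4924, Pow(Add(Rational(259939, 99), Mul(Rational(11, 5), I, Pow(5, Rational(1, 2)))), -1))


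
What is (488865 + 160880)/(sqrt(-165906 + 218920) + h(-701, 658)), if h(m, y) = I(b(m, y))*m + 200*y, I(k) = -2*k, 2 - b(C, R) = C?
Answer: 362949506235/624074596711 - 649745*sqrt(53014)/1248149193422 ≈ 0.58146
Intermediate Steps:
b(C, R) = 2 - C
h(m, y) = 200*y + m*(-4 + 2*m) (h(m, y) = (-2*(2 - m))*m + 200*y = (-4 + 2*m)*m + 200*y = m*(-4 + 2*m) + 200*y = 200*y + m*(-4 + 2*m))
(488865 + 160880)/(sqrt(-165906 + 218920) + h(-701, 658)) = (488865 + 160880)/(sqrt(-165906 + 218920) + (200*658 + 2*(-701)*(-2 - 701))) = 649745/(sqrt(53014) + (131600 + 2*(-701)*(-703))) = 649745/(sqrt(53014) + (131600 + 985606)) = 649745/(sqrt(53014) + 1117206) = 649745/(1117206 + sqrt(53014))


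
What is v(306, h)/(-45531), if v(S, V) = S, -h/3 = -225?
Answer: -34/5059 ≈ -0.0067207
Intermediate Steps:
h = 675 (h = -3*(-225) = 675)
v(306, h)/(-45531) = 306/(-45531) = 306*(-1/45531) = -34/5059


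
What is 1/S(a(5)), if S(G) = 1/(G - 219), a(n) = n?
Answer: -214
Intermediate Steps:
S(G) = 1/(-219 + G)
1/S(a(5)) = 1/(1/(-219 + 5)) = 1/(1/(-214)) = 1/(-1/214) = -214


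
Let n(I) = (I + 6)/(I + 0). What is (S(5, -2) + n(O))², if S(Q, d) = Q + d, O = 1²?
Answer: 100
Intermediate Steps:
O = 1
n(I) = (6 + I)/I
(S(5, -2) + n(O))² = ((5 - 2) + (6 + 1)/1)² = (3 + 1*7)² = (3 + 7)² = 10² = 100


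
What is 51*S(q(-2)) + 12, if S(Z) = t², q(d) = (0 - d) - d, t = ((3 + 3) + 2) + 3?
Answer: 6183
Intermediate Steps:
t = 11 (t = (6 + 2) + 3 = 8 + 3 = 11)
q(d) = -2*d (q(d) = -d - d = -2*d)
S(Z) = 121 (S(Z) = 11² = 121)
51*S(q(-2)) + 12 = 51*121 + 12 = 6171 + 12 = 6183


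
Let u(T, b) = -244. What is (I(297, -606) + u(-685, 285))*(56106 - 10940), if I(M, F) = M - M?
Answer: -11020504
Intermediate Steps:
I(M, F) = 0
(I(297, -606) + u(-685, 285))*(56106 - 10940) = (0 - 244)*(56106 - 10940) = -244*45166 = -11020504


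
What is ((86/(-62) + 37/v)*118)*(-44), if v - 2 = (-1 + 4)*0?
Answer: -2754356/31 ≈ -88850.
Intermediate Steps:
v = 2 (v = 2 + (-1 + 4)*0 = 2 + 3*0 = 2 + 0 = 2)
((86/(-62) + 37/v)*118)*(-44) = ((86/(-62) + 37/2)*118)*(-44) = ((86*(-1/62) + 37*(½))*118)*(-44) = ((-43/31 + 37/2)*118)*(-44) = ((1061/62)*118)*(-44) = (62599/31)*(-44) = -2754356/31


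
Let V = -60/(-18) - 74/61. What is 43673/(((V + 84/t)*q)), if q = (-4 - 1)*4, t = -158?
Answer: -631380561/459320 ≈ -1374.6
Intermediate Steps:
V = 388/183 (V = -60*(-1/18) - 74*1/61 = 10/3 - 74/61 = 388/183 ≈ 2.1202)
q = -20 (q = -5*4 = -20)
43673/(((V + 84/t)*q)) = 43673/(((388/183 + 84/(-158))*(-20))) = 43673/(((388/183 + 84*(-1/158))*(-20))) = 43673/(((388/183 - 42/79)*(-20))) = 43673/(((22966/14457)*(-20))) = 43673/(-459320/14457) = 43673*(-14457/459320) = -631380561/459320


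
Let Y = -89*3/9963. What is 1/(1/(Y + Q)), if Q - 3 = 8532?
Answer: 28344646/3321 ≈ 8535.0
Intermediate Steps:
Y = -89/3321 (Y = -267*1/9963 = -89/3321 ≈ -0.026799)
Q = 8535 (Q = 3 + 8532 = 8535)
1/(1/(Y + Q)) = 1/(1/(-89/3321 + 8535)) = 1/(1/(28344646/3321)) = 1/(3321/28344646) = 28344646/3321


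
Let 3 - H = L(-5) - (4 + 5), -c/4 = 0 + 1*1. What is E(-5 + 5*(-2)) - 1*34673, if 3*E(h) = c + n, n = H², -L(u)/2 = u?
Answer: -34673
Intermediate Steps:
L(u) = -2*u
c = -4 (c = -4*(0 + 1*1) = -4*(0 + 1) = -4*1 = -4)
H = 2 (H = 3 - (-2*(-5) - (4 + 5)) = 3 - (10 - 1*9) = 3 - (10 - 9) = 3 - 1*1 = 3 - 1 = 2)
n = 4 (n = 2² = 4)
E(h) = 0 (E(h) = (-4 + 4)/3 = (⅓)*0 = 0)
E(-5 + 5*(-2)) - 1*34673 = 0 - 1*34673 = 0 - 34673 = -34673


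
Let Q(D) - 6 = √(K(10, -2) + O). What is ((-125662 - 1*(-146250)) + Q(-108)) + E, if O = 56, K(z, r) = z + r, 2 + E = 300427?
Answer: 321027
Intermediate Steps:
E = 300425 (E = -2 + 300427 = 300425)
K(z, r) = r + z
Q(D) = 14 (Q(D) = 6 + √((-2 + 10) + 56) = 6 + √(8 + 56) = 6 + √64 = 6 + 8 = 14)
((-125662 - 1*(-146250)) + Q(-108)) + E = ((-125662 - 1*(-146250)) + 14) + 300425 = ((-125662 + 146250) + 14) + 300425 = (20588 + 14) + 300425 = 20602 + 300425 = 321027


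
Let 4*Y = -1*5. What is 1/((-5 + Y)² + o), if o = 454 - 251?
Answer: 16/3873 ≈ 0.0041312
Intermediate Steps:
Y = -5/4 (Y = (-1*5)/4 = (¼)*(-5) = -5/4 ≈ -1.2500)
o = 203
1/((-5 + Y)² + o) = 1/((-5 - 5/4)² + 203) = 1/((-25/4)² + 203) = 1/(625/16 + 203) = 1/(3873/16) = 16/3873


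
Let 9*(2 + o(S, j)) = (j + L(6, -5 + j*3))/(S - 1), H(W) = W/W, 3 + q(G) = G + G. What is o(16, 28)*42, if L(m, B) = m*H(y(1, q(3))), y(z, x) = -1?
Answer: -3304/45 ≈ -73.422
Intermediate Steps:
q(G) = -3 + 2*G (q(G) = -3 + (G + G) = -3 + 2*G)
H(W) = 1
L(m, B) = m (L(m, B) = m*1 = m)
o(S, j) = -2 + (6 + j)/(9*(-1 + S)) (o(S, j) = -2 + ((j + 6)/(S - 1))/9 = -2 + ((6 + j)/(-1 + S))/9 = -2 + (6 + j)/(9*(-1 + S)))
o(16, 28)*42 = ((24 + 28 - 18*16)/(9*(-1 + 16)))*42 = ((1/9)*(24 + 28 - 288)/15)*42 = ((1/9)*(1/15)*(-236))*42 = -236/135*42 = -3304/45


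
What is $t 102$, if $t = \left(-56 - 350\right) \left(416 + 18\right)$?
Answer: $-17972808$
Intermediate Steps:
$t = -176204$ ($t = \left(-406\right) 434 = -176204$)
$t 102 = \left(-176204\right) 102 = -17972808$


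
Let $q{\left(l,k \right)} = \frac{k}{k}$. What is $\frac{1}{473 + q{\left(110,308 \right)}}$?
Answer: $\frac{1}{474} \approx 0.0021097$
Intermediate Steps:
$q{\left(l,k \right)} = 1$
$\frac{1}{473 + q{\left(110,308 \right)}} = \frac{1}{473 + 1} = \frac{1}{474}$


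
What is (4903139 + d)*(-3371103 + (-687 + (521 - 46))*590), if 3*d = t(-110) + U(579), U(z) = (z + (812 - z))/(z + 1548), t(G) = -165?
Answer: -109383608480842328/6381 ≈ -1.7142e+13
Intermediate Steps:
U(z) = 812/(1548 + z)
d = -350143/6381 (d = (-165 + 812/(1548 + 579))/3 = (-165 + 812/2127)/3 = (⅓)*(-350143/2127) = -350143/6381 ≈ -54.873)
(4903139 + d)*(-3371103 + (-687 + (521 - 46))*590) = (4903139 - 350143/6381)*(-3371103 + (-687 + (521 - 46))*590) = 31286579816*(-3371103 + (-687 + 475)*590)/6381 = 31286579816*(-3371103 - 212*590)/6381 = 31286579816*(-3371103 - 125080)/6381 = (31286579816/6381)*(-3496183) = -109383608480842328/6381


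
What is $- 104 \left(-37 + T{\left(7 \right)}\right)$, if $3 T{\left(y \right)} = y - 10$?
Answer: $3952$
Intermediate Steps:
$T{\left(y \right)} = - \frac{10}{3} + \frac{y}{3}$ ($T{\left(y \right)} = \frac{y - 10}{3} = \frac{-10 + y}{3} = - \frac{10}{3} + \frac{y}{3}$)
$- 104 \left(-37 + T{\left(7 \right)}\right) = - 104 \left(-37 + \left(- \frac{10}{3} + \frac{1}{3} \cdot 7\right)\right) = - 104 \left(-37 + \left(- \frac{10}{3} + \frac{7}{3}\right)\right) = - 104 \left(-37 - 1\right) = \left(-104\right) \left(-38\right) = 3952$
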